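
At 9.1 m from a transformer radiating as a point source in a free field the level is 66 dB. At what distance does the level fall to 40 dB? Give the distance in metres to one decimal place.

181.6 m

For a point source L₁ − L₂ = 20·log₁₀(r₂/r₁), so r₂ = r₁·10^((L₁−L₂)/20).
r₂ = 9.1·10^((66−40)/20) = 9.1·10^(26.0/20) = 181.57 m.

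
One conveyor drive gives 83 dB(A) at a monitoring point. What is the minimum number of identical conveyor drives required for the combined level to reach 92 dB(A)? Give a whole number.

8

The shortfall is 92 − 83 = 9.0 dB, and N units add 10·log₁₀ N, so need 10·log₁₀ N ≥ 9.0.
N ≥ 10^(9.0/10) = 7.943, so N = 8.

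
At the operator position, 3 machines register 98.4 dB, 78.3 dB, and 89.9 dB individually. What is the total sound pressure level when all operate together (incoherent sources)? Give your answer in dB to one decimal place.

For uncorrelated sources the intensities add, so convert each level to linear form, sum, and take 10·log₁₀ of the total.
Σ 10^(L/10) = 10^(98.4/10) + 10^(78.3/10) + 10^(89.9/10) = 7.963e+09.
L_total = 10·log₁₀(7.963e+09) = 99.01 dB.

99.0 dB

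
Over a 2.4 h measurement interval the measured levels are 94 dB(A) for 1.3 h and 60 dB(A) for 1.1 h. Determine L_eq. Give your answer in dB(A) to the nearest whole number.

91 dB(A)

L_eq = 10·log₁₀[(1/T)·Σ tᵢ·10^(Lᵢ/10)] with T = 2.4 h.
Σ tᵢ·10^(Lᵢ/10) = 1.3·10^(94/10) + 1.1·10^(60/10) = 3.267e+09.
L_eq = 10·log₁₀(3.267e+09/2.4) = 91.34 dB(A).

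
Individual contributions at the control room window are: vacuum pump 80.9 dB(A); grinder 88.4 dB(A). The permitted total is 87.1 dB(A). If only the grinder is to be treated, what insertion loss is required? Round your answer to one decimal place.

2.5 dB

Fixed contribution from the other source: Σ 10^(L/10) = 10^(80.9/10) = 1.230e+08 (80.90 dB(A)).
To meet 87.1 dB(A) overall, the treated grinder may contribute at most 10^(87.1/10) − 1.230e+08 = 3.898e+08, i.e. 85.91 dB(A).
Required insertion loss = 88.4 − 85.91 = 2.49 dB.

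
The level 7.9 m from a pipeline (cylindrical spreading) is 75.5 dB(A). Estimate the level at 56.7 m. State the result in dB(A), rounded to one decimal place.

66.9 dB(A)

Cylindrical spreading from a line source gives a 10·log₁₀(r₂/r₁) drop.
L₂ = 75.5 − 10·log₁₀(56.7/7.9) = 75.5 − 8.560 = 66.94 dB(A).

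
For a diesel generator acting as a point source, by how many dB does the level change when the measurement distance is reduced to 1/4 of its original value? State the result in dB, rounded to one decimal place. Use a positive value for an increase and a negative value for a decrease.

+12.0 dB

A point source loses 6 dB per doubling of distance; generally ΔL = −20·log₁₀(r₂/r₁).
ΔL = −20·log₁₀(0.25) = +12.04 dB.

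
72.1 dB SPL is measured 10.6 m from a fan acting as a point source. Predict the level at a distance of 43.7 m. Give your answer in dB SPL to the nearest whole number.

60 dB SPL

For a point source, L₂ = L₁ − 20·log₁₀(r₂/r₁).
L₂ = 72.1 − 20·log₁₀(43.7/10.6) = 72.1 − 12.304 = 59.80 dB SPL.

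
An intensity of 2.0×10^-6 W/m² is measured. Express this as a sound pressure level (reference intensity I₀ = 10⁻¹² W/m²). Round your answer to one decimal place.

I/I₀ = 2.0×10^-6/10⁻¹² = 2.0×10^6, and L = 10·log₁₀(I/I₀).
L = 10·(0.3010 + 6) = 63.01 dB.

63.0 dB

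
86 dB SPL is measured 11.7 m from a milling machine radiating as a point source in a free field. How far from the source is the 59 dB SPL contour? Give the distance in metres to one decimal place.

261.9 m

For a point source L₁ − L₂ = 20·log₁₀(r₂/r₁), so r₂ = r₁·10^((L₁−L₂)/20).
r₂ = 11.7·10^((86−59)/20) = 11.7·10^(27.0/20) = 261.93 m.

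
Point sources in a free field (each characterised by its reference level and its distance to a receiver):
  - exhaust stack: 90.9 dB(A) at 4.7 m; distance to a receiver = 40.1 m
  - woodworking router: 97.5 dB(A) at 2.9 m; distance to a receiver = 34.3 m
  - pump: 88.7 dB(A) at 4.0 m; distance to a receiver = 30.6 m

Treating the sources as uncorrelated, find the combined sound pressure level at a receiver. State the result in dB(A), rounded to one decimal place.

First find each source's level at the receiver (point-source: −20·log₁₀(r/r_ref)), then combine on an intensity basis.
exhaust stack: 90.9 − 20·log₁₀(40.1/4.7) = 90.9 − 18.62 = 72.28 dB(A).
woodworking router: 97.5 − 20·log₁₀(34.3/2.9) = 97.5 − 21.46 = 76.04 dB(A).
pump: 88.7 − 20·log₁₀(30.6/4.0) = 88.7 − 17.67 = 71.03 dB(A).
Σ 10^(L/10) = 6.977e+07 → L_total = 10·log₁₀(6.977e+07) = 78.44 dB(A).

78.4 dB(A)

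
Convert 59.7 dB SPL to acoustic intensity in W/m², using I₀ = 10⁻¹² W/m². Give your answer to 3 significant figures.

L = 10·log₁₀(I/I₀) ⇒ I = I₀·10^(L/10) = 10⁻¹² × 10^5.97.

9.33e-07 W/m²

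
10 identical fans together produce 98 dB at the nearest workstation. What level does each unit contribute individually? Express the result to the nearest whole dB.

10 equal contributions raise the level by 10·log₁₀ 10 = 10.000 dB, so each unit alone gives 98 − 10.000.

88 dB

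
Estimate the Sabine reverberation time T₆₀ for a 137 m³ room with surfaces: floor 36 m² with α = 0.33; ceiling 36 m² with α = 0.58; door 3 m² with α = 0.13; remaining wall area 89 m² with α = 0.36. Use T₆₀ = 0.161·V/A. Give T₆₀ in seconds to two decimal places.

0.34 s

Summing Sᵢαᵢ: 36·0.33 + 36·0.58 + 3·0.13 + 89·0.36 = 65.19 m².
T₆₀ = 0.161 × 137 / 65.19 = 0.338 s.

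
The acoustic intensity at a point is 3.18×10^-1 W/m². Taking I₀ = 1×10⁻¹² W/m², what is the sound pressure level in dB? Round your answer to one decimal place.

115.0 dB

Dividing by I₀ shifts the exponent by 12: I/I₀ = 3.18×10^11.
L = 10·(0.5024 + 11) = 115.02 dB.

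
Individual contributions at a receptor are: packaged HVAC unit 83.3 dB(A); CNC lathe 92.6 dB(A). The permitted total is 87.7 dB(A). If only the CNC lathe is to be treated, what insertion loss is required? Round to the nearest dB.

7 dB

The untreated sources together contribute 10^(83.3/10) = 2.138e+08, i.e. 83.30 dB(A).
The limit corresponds to 10^(87.7/10) = 5.888e+08; subtracting the fixed part leaves 3.750e+08 for the CNC lathe, i.e. 85.74 dB(A).
Required insertion loss = 92.6 − 85.74 = 6.86 dB.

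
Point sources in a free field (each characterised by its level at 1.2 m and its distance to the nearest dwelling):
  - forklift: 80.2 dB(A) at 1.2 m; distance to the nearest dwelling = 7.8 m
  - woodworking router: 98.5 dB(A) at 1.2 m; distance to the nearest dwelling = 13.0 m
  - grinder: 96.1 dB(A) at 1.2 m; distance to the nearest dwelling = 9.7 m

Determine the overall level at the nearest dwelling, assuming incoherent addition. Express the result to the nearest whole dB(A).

81 dB(A)

Apply inverse-square spreading to bring every level to the receiver, then sum 10^(L/10).
forklift: 80.2 − 20·log₁₀(7.8/1.2) = 80.2 − 16.26 = 63.94 dB(A).
woodworking router: 98.5 − 20·log₁₀(13.0/1.2) = 98.5 − 20.70 = 77.80 dB(A).
grinder: 96.1 − 20·log₁₀(9.7/1.2) = 96.1 − 18.15 = 77.95 dB(A).
Σ 10^(L/10) = 1.251e+08 → L_total = 10·log₁₀(1.251e+08) = 80.97 dB(A).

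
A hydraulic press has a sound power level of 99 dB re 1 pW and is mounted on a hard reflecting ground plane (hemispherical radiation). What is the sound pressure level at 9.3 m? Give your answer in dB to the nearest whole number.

72 dB

L_p = L_w − 10·log₁₀(2π·r²) with r = 9.3 m.
2π·r² = 543.4 m², 10·log₁₀ of that is 27.351 dB.
L_p = 99 − 27.351 = 71.65 dB.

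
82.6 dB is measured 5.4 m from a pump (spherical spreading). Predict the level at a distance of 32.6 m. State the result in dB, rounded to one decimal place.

67.0 dB

For a point source, L₂ = L₁ − 20·log₁₀(r₂/r₁).
L₂ = 82.6 − 20·log₁₀(32.6/5.4) = 82.6 − 15.616 = 66.98 dB.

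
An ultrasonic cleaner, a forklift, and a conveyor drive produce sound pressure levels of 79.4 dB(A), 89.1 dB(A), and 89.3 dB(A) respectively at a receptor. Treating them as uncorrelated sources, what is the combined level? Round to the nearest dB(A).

92 dB(A)

For uncorrelated sources the intensities add, so convert each level to linear form, sum, and take 10·log₁₀ of the total.
Σ 10^(L/10) = 10^(79.4/10) + 10^(89.1/10) + 10^(89.3/10) = 1.751e+09.
L_total = 10·log₁₀(1.751e+09) = 92.43 dB(A).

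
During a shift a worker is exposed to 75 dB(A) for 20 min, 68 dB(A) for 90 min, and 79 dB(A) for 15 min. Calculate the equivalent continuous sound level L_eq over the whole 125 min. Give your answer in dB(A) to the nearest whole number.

73 dB(A)

L_eq = 10·log₁₀[(1/T)·Σ tᵢ·10^(Lᵢ/10)] with T = 125 min.
Σ tᵢ·10^(Lᵢ/10) = 20·10^(75/10) + 90·10^(68/10) + 15·10^(79/10) = 2.392e+09.
L_eq = 10·log₁₀(2.392e+09/125) = 72.82 dB(A).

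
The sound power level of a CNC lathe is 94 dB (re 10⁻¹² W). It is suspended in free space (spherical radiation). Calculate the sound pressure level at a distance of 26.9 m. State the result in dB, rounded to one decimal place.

L_p = L_w − 10·log₁₀(4π·r²) with r = 26.9 m.
4π·r² = 9093 m², 10·log₁₀ of that is 39.587 dB.
L_p = 94 − 39.587 = 54.41 dB.

54.4 dB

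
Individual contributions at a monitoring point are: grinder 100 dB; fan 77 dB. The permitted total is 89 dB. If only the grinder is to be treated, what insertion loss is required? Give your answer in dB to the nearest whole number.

11 dB

Fixed contribution from the other source: Σ 10^(L/10) = 10^(77/10) = 5.012e+07 (77.00 dB).
The limit corresponds to 10^(89/10) = 7.943e+08; subtracting the fixed part leaves 7.442e+08 for the grinder, i.e. 88.72 dB.
So the grinder must be reduced from 100 to 88.72 dB: IL = 11.28 dB.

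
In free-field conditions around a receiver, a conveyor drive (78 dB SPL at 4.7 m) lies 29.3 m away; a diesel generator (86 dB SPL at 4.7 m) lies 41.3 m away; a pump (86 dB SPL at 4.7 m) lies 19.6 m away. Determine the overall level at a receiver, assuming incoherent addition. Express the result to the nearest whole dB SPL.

Propagate each source to the receiver with L = L_ref − 20·log₁₀(r/r_ref), then add intensities.
conveyor drive: 78 − 20·log₁₀(29.3/4.7) = 78 − 15.90 = 62.10 dB SPL.
diesel generator: 86 − 20·log₁₀(41.3/4.7) = 86 − 18.88 = 67.12 dB SPL.
pump: 86 − 20·log₁₀(19.6/4.7) = 86 − 12.40 = 73.60 dB SPL.
Σ 10^(L/10) = 2.967e+07 → L_total = 10·log₁₀(2.967e+07) = 74.72 dB SPL.

75 dB SPL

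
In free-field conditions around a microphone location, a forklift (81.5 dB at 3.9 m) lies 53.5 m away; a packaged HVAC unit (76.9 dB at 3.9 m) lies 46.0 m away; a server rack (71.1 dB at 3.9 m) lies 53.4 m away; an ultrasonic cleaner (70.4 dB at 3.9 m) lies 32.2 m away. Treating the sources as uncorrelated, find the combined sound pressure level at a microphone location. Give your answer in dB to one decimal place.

First find each source's level at the receiver (point-source: −20·log₁₀(r/r_ref)), then combine on an intensity basis.
forklift: 81.5 − 20·log₁₀(53.5/3.9) = 81.5 − 22.75 = 58.75 dB.
packaged HVAC unit: 76.9 − 20·log₁₀(46.0/3.9) = 76.9 − 21.43 = 55.47 dB.
server rack: 71.1 − 20·log₁₀(53.4/3.9) = 71.1 − 22.73 = 48.37 dB.
ultrasonic cleaner: 70.4 − 20·log₁₀(32.2/3.9) = 70.4 − 18.34 = 52.06 dB.
Σ 10^(L/10) = 1.332e+06 → L_total = 10·log₁₀(1.332e+06) = 61.25 dB.

61.2 dB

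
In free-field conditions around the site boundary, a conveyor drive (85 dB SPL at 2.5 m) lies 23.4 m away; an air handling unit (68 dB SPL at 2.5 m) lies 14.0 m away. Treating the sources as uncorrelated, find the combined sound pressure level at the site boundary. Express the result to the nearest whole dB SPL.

66 dB SPL

First find each source's level at the receiver (point-source: −20·log₁₀(r/r_ref)), then combine on an intensity basis.
conveyor drive: 85 − 20·log₁₀(23.4/2.5) = 85 − 19.43 = 65.57 dB SPL.
air handling unit: 68 − 20·log₁₀(14.0/2.5) = 68 − 14.96 = 53.04 dB SPL.
Σ 10^(L/10) = 3.811e+06 → L_total = 10·log₁₀(3.811e+06) = 65.81 dB SPL.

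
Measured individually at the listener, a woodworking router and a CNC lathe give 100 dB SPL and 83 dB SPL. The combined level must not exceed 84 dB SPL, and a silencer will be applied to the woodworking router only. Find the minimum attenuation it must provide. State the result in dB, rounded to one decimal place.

Everything except the woodworking router sums to 10^(83/10) = 1.995e+08 in linear terms, 83.00 dB SPL.
The limit corresponds to 10^(84/10) = 2.512e+08; subtracting the fixed part leaves 5.166e+07 for the woodworking router, i.e. 77.13 dB SPL.
So the woodworking router must be reduced from 100 to 77.13 dB SPL: IL = 22.87 dB.

22.9 dB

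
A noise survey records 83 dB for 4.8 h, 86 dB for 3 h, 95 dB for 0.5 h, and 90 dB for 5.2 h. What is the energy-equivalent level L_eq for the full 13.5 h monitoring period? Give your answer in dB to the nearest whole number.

The energy average is taken in the linear domain: L_eq = 10·log₁₀[(Σ tᵢ·10^(Lᵢ/10))/T], T = 13.5 h.
Σ tᵢ·10^(Lᵢ/10) = 4.8·10^(83/10) + 3·10^(86/10) + 0.5·10^(95/10) + 5.2·10^(90/10) = 8.933e+09.
L_eq = 10·log₁₀(8.933e+09/13.5) = 88.21 dB.

88 dB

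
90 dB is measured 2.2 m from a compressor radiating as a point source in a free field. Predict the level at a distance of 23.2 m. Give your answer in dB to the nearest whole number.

70 dB

Spherical spreading from a point source gives a 20·log₁₀(r₂/r₁) drop.
L₂ = 90 − 20·log₁₀(23.2/2.2) = 90 − 20.461 = 69.54 dB.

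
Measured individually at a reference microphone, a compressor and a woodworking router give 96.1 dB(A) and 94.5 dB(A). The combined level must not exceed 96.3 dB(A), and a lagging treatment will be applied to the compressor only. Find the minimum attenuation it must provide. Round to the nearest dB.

4 dB

Fixed contribution from the other source: Σ 10^(L/10) = 10^(94.5/10) = 2.818e+09 (94.50 dB(A)).
To meet 96.3 dB(A) overall, the treated compressor may contribute at most 10^(96.3/10) − 2.818e+09 = 1.447e+09, i.e. 91.61 dB(A).
So the compressor must be reduced from 96.1 to 91.61 dB(A): IL = 4.49 dB.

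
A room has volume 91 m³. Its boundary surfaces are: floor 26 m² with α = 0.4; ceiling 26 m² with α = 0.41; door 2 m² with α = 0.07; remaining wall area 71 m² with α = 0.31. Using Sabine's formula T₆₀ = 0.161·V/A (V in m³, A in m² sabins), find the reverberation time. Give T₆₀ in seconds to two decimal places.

0.34 s

A = Σ Sᵢαᵢ = 26·0.4 + 26·0.41 + 2·0.07 + 71·0.31 = 43.21 m².
T₆₀ = 0.161·V/A = 0.161·91/43.21 = 0.339 s.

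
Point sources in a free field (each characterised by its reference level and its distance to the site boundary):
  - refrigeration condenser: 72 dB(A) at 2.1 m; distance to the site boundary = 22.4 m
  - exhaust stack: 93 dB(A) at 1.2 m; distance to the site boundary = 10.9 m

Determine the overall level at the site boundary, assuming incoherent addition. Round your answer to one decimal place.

73.9 dB(A)

Apply inverse-square spreading to bring every level to the receiver, then sum 10^(L/10).
refrigeration condenser: 72 − 20·log₁₀(22.4/2.1) = 72 − 20.56 = 51.44 dB(A).
exhaust stack: 93 − 20·log₁₀(10.9/1.2) = 93 − 19.16 = 73.84 dB(A).
Σ 10^(L/10) = 2.432e+07 → L_total = 10·log₁₀(2.432e+07) = 73.86 dB(A).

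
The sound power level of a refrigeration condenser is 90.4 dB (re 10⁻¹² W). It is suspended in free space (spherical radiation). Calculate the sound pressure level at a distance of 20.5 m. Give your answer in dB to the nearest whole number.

53 dB

Free-field spherical radiation: L_p = L_w − 10·log₁₀(4π·r²), r = 20.5 m.
4π·r² = 5281 m², 10·log₁₀ of that is 37.227 dB.
L_p = 90.4 − 37.227 = 53.17 dB.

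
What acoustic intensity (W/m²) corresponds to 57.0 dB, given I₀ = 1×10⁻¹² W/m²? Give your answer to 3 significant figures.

L = 10·log₁₀(I/I₀) ⇒ I = I₀·10^(L/10) = 10⁻¹² × 10^5.70.

5.01e-07 W/m²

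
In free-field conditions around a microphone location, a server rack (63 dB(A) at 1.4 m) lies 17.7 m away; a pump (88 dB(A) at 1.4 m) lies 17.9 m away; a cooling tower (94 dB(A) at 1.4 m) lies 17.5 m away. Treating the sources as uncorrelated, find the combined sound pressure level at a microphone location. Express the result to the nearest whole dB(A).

73 dB(A)

Apply inverse-square spreading to bring every level to the receiver, then sum 10^(L/10).
server rack: 63 − 20·log₁₀(17.7/1.4) = 63 − 22.04 = 40.96 dB(A).
pump: 88 − 20·log₁₀(17.9/1.4) = 88 − 22.13 = 65.87 dB(A).
cooling tower: 94 − 20·log₁₀(17.5/1.4) = 94 − 21.94 = 72.06 dB(A).
Σ 10^(L/10) = 1.995e+07 → L_total = 10·log₁₀(1.995e+07) = 73.00 dB(A).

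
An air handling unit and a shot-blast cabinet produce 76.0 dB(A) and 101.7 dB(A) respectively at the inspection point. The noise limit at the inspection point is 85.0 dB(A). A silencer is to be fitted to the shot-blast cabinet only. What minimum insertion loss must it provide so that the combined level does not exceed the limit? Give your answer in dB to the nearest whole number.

17 dB

The untreated sources together contribute 10^(76.0/10) = 3.981e+07, i.e. 76.00 dB(A).
The limit corresponds to 10^(85.0/10) = 3.162e+08; subtracting the fixed part leaves 2.764e+08 for the shot-blast cabinet, i.e. 84.42 dB(A).
Required insertion loss = 101.7 − 84.42 = 17.28 dB.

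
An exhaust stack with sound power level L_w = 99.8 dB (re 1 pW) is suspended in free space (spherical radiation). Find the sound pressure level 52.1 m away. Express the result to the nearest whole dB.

54 dB

Free-field spherical radiation: L_p = L_w − 10·log₁₀(4π·r²), r = 52.1 m.
4π·r² = 3.411e+04 m², 10·log₁₀ of that is 45.329 dB.
L_p = 99.8 − 45.329 = 54.47 dB.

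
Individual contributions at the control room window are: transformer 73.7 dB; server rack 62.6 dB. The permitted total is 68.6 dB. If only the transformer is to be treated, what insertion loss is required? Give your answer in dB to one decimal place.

The untreated sources together contribute 10^(62.6/10) = 1.820e+06, i.e. 62.60 dB.
The limit corresponds to 10^(68.6/10) = 7.244e+06; subtracting the fixed part leaves 5.425e+06 for the transformer, i.e. 67.34 dB.
Required insertion loss = 73.7 − 67.34 = 6.36 dB.

6.4 dB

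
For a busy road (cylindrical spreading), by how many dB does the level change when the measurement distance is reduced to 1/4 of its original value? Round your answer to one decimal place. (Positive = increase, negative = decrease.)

A line source loses 3 dB per doubling of distance; generally ΔL = −10·log₁₀(r₂/r₁).
ΔL = −10·log₁₀(0.25) = +6.02 dB.

+6.0 dB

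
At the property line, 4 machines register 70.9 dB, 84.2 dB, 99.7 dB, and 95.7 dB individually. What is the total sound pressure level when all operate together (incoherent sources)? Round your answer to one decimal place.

101.2 dB

For uncorrelated sources the intensities add, so convert each level to linear form, sum, and take 10·log₁₀ of the total.
Σ 10^(L/10) = 10^(70.9/10) + 10^(84.2/10) + 10^(99.7/10) + 10^(95.7/10) = 1.332e+10.
L_total = 10·log₁₀(1.332e+10) = 101.25 dB.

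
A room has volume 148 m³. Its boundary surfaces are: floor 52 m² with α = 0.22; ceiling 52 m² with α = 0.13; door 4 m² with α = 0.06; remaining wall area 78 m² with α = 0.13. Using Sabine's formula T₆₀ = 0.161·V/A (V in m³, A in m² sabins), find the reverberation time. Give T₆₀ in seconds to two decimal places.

A = Σ Sᵢαᵢ = 52·0.22 + 52·0.13 + 4·0.06 + 78·0.13 = 28.58 m².
T₆₀ = 0.161 × 148 / 28.58 = 0.834 s.

0.83 s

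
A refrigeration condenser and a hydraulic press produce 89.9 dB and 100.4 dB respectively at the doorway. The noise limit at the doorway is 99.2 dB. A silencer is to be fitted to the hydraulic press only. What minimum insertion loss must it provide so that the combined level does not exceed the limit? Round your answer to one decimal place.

Everything except the hydraulic press sums to 10^(89.9/10) = 9.772e+08 in linear terms, 89.90 dB.
To meet 99.2 dB overall, the treated hydraulic press may contribute at most 10^(99.2/10) − 9.772e+08 = 7.340e+09, i.e. 98.66 dB.
So the hydraulic press must be reduced from 100.4 to 98.66 dB: IL = 1.74 dB.

1.7 dB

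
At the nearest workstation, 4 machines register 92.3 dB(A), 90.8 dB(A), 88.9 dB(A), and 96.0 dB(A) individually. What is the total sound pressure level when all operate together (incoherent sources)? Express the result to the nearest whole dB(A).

For uncorrelated sources the intensities add, so convert each level to linear form, sum, and take 10·log₁₀ of the total.
Σ 10^(L/10) = 10^(92.3/10) + 10^(90.8/10) + 10^(88.9/10) + 10^(96.0/10) = 7.658e+09.
L_total = 10·log₁₀(7.658e+09) = 98.84 dB(A).

99 dB(A)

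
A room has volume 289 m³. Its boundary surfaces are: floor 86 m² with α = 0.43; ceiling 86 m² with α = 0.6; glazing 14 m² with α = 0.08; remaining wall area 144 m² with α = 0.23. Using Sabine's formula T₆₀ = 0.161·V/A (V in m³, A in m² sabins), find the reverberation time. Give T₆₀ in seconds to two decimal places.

Total absorption A = 86·0.43 + 86·0.6 + 14·0.08 + 144·0.23 = 122.82 m² sabins.
T₆₀ = 0.161·V/A = 0.161·289/122.82 = 0.379 s.

0.38 s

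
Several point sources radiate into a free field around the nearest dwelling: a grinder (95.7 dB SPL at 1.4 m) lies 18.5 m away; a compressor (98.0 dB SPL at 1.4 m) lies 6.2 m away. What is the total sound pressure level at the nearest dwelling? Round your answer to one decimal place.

Apply inverse-square spreading to bring every level to the receiver, then sum 10^(L/10).
grinder: 95.7 − 20·log₁₀(18.5/1.4) = 95.7 − 22.42 = 73.28 dB SPL.
compressor: 98.0 − 20·log₁₀(6.2/1.4) = 98.0 − 12.93 = 85.07 dB SPL.
Σ 10^(L/10) = 3.430e+08 → L_total = 10·log₁₀(3.430e+08) = 85.35 dB SPL.

85.4 dB SPL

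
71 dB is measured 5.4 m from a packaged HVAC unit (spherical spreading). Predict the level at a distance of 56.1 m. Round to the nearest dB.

51 dB

Spherical spreading from a point source gives a 20·log₁₀(r₂/r₁) drop.
L₂ = 71 − 20·log₁₀(56.1/5.4) = 71 − 20.331 = 50.67 dB.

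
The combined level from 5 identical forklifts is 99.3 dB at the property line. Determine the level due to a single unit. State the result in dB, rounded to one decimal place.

Dividing the total intensity by 5 lowers the level by 10·log₁₀ 5 = 6.990 dB: L₁ = 99.3 − 6.990.

92.3 dB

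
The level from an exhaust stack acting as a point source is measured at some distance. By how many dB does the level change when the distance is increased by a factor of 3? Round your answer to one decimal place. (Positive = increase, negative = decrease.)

Point-source spreading: ΔL = −20·log₁₀(r₂/r₁).
ΔL = −20·log₁₀(3) = -9.54 dB.

-9.5 dB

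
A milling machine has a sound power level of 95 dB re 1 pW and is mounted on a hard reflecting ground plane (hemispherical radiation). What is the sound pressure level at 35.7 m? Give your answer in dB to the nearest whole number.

56 dB

L_p = L_w − 10·log₁₀(2π·r²) with r = 35.7 m.
2π·r² = 8008 m², 10·log₁₀ of that is 39.035 dB.
L_p = 95 − 39.035 = 55.96 dB.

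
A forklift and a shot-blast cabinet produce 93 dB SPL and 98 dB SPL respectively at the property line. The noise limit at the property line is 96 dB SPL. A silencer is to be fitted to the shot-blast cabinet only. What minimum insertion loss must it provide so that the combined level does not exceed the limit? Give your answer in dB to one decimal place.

5.0 dB

Fixed contribution from the other source: Σ 10^(L/10) = 10^(93/10) = 1.995e+09 (93.00 dB SPL).
To meet 96 dB SPL overall, the treated shot-blast cabinet may contribute at most 10^(96/10) − 1.995e+09 = 1.986e+09, i.e. 92.98 dB SPL.
Required insertion loss = 98 − 92.98 = 5.02 dB.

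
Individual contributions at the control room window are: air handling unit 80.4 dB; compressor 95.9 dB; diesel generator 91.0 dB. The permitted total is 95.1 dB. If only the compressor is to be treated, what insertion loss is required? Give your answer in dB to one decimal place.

3.2 dB

Fixed contribution from the other sources: Σ 10^(L/10) = 10^(80.4/10) + 10^(91.0/10) = 1.369e+09 (91.36 dB).
To meet 95.1 dB overall, the treated compressor may contribute at most 10^(95.1/10) − 1.369e+09 = 1.867e+09, i.e. 92.71 dB.
Required insertion loss = 95.9 − 92.71 = 3.19 dB.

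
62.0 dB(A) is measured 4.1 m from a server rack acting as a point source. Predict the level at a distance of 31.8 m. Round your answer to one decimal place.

Point-source attenuation: ΔL = 20·log₁₀(r₂/r₁) = 20·log₁₀(31.8/4.1) = 17.793 dB.
L₂ = 62.0 − 20·log₁₀(31.8/4.1) = 62.0 − 17.793 = 44.21 dB(A).

44.2 dB(A)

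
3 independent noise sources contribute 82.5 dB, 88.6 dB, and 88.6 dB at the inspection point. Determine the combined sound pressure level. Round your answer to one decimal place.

For uncorrelated sources the intensities add, so convert each level to linear form, sum, and take 10·log₁₀ of the total.
Σ 10^(L/10) = 10^(82.5/10) + 10^(88.6/10) + 10^(88.6/10) = 1.627e+09.
L_total = 10·log₁₀(1.627e+09) = 92.11 dB.

92.1 dB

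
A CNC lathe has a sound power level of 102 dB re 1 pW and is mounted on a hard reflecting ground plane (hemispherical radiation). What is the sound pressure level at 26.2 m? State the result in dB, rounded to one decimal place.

65.7 dB

Free-field hemispherical radiation: L_p = L_w − 10·log₁₀(2π·r²), r = 26.2 m.
2π·r² = 4313 m², 10·log₁₀ of that is 36.348 dB.
L_p = 102 − 36.348 = 65.65 dB.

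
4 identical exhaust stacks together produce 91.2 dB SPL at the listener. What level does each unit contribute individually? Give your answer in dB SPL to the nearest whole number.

For N identical incoherent sources L_total = L₁ + 10·log₁₀ N, so L₁ = 91.2 − 10·log₁₀(4) = 91.2 − 6.021.

85 dB SPL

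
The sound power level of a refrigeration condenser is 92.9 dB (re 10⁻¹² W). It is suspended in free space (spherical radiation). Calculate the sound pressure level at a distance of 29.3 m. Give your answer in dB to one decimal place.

52.6 dB

The power spreads over a sphere of area 4π·r², so L_p = L_w − 10·log₁₀(4π·r²).
4π·r² = 1.079e+04 m², 10·log₁₀ of that is 40.329 dB.
L_p = 92.9 − 40.329 = 52.57 dB.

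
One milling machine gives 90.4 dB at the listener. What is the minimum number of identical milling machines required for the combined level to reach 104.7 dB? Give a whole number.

Need L₁ + 10·log₁₀ N ≥ 104.7, i.e. log₁₀ N ≥ 1.43.
N ≥ 10^(14.3/10) = 26.915, so N = 27.

27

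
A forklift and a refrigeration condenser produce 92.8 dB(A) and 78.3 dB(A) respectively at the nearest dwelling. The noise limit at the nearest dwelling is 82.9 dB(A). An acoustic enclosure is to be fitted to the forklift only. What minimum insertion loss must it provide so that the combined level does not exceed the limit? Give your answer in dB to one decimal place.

11.7 dB

Everything except the forklift sums to 10^(78.3/10) = 6.761e+07 in linear terms, 78.30 dB(A).
To meet 82.9 dB(A) overall, the treated forklift may contribute at most 10^(82.9/10) − 6.761e+07 = 1.274e+08, i.e. 81.05 dB(A).
So the forklift must be reduced from 92.8 to 81.05 dB(A): IL = 11.75 dB.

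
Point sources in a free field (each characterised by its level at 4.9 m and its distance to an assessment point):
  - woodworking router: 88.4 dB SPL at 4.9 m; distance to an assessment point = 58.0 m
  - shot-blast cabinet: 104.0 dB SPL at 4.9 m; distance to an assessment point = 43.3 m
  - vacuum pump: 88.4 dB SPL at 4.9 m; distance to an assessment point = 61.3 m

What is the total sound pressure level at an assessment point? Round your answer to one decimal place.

85.2 dB SPL

First find each source's level at the receiver (point-source: −20·log₁₀(r/r_ref)), then combine on an intensity basis.
woodworking router: 88.4 − 20·log₁₀(58.0/4.9) = 88.4 − 21.46 = 66.94 dB SPL.
shot-blast cabinet: 104.0 − 20·log₁₀(43.3/4.9) = 104.0 − 18.93 = 85.07 dB SPL.
vacuum pump: 88.4 − 20·log₁₀(61.3/4.9) = 88.4 − 21.95 = 66.45 dB SPL.
Σ 10^(L/10) = 3.310e+08 → L_total = 10·log₁₀(3.310e+08) = 85.20 dB SPL.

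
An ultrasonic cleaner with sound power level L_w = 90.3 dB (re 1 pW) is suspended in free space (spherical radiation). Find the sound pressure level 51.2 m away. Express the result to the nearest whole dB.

L_p = L_w − 10·log₁₀(4π·r²) with r = 51.2 m.
4π·r² = 3.294e+04 m², 10·log₁₀ of that is 45.177 dB.
L_p = 90.3 − 45.177 = 45.12 dB.

45 dB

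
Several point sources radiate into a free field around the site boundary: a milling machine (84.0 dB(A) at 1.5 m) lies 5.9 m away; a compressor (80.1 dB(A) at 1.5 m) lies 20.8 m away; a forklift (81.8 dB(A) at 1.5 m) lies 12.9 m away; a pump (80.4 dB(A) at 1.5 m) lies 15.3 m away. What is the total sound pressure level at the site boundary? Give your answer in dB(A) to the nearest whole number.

Apply inverse-square spreading to bring every level to the receiver, then sum 10^(L/10).
milling machine: 84.0 − 20·log₁₀(5.9/1.5) = 84.0 − 11.90 = 72.10 dB(A).
compressor: 80.1 − 20·log₁₀(20.8/1.5) = 80.1 − 22.84 = 57.26 dB(A).
forklift: 81.8 − 20·log₁₀(12.9/1.5) = 81.8 − 18.69 = 63.11 dB(A).
pump: 80.4 − 20·log₁₀(15.3/1.5) = 80.4 − 20.17 = 60.23 dB(A).
Σ 10^(L/10) = 1.987e+07 → L_total = 10·log₁₀(1.987e+07) = 72.98 dB(A).

73 dB(A)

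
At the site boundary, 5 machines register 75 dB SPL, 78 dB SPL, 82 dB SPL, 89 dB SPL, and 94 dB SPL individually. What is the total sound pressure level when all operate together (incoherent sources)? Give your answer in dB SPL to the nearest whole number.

96 dB SPL

For uncorrelated sources the intensities add, so convert each level to linear form, sum, and take 10·log₁₀ of the total.
Σ 10^(L/10) = 10^(75/10) + 10^(78/10) + 10^(82/10) + 10^(89/10) + 10^(94/10) = 3.559e+09.
L_total = 10·log₁₀(3.559e+09) = 95.51 dB SPL.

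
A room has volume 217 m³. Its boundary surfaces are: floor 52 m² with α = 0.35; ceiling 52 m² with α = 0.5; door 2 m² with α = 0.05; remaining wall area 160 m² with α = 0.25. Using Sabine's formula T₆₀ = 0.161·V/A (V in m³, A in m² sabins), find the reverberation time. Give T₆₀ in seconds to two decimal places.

0.41 s

Total absorption A = 52·0.35 + 52·0.5 + 2·0.05 + 160·0.25 = 84.30 m² sabins.
T₆₀ = 0.161·V/A = 0.161·217/84.30 = 0.414 s.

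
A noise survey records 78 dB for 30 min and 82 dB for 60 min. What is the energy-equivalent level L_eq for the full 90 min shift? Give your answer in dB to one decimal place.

81.0 dB

The energy average is taken in the linear domain: L_eq = 10·log₁₀[(Σ tᵢ·10^(Lᵢ/10))/T], T = 90 min.
Σ tᵢ·10^(Lᵢ/10) = 30·10^(78/10) + 60·10^(82/10) = 1.140e+10.
L_eq = 10·log₁₀(1.140e+10/90) = 81.03 dB.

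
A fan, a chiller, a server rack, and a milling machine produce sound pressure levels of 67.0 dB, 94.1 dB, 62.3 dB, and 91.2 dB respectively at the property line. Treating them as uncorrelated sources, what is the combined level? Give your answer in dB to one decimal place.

95.9 dB

Incoherent sources combine by intensity addition: L_total = 10·log₁₀(Σ 10^(L_i/10)).
Σ 10^(L/10) = 10^(67.0/10) + 10^(94.1/10) + 10^(62.3/10) + 10^(91.2/10) = 3.895e+09.
L_total = 10·log₁₀(3.895e+09) = 95.91 dB.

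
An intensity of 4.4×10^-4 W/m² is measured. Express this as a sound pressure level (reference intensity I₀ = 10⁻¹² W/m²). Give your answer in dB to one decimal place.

I/I₀ = 4.4×10^-4/10⁻¹² = 4.4×10^8, and L = 10·log₁₀(I/I₀).
L = 10·(0.6435 + 8) = 86.43 dB.

86.4 dB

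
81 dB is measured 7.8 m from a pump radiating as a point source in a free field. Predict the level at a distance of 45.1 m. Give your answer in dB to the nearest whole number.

For a point source, L₂ = L₁ − 20·log₁₀(r₂/r₁).
L₂ = 81 − 20·log₁₀(45.1/7.8) = 81 − 15.242 = 65.76 dB.

66 dB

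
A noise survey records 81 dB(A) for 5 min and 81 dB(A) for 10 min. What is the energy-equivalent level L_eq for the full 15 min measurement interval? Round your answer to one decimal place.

81.0 dB(A)

The energy average is taken in the linear domain: L_eq = 10·log₁₀[(Σ tᵢ·10^(Lᵢ/10))/T], T = 15 min.
Σ tᵢ·10^(Lᵢ/10) = 5·10^(81/10) + 10·10^(81/10) = 1.888e+09.
L_eq = 10·log₁₀(1.888e+09/15) = 81.00 dB(A).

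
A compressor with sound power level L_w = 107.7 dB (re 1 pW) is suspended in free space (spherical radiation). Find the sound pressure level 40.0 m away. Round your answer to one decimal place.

Free-field spherical radiation: L_p = L_w − 10·log₁₀(4π·r²), r = 40.0 m.
4π·r² = 2.011e+04 m², 10·log₁₀ of that is 43.033 dB.
L_p = 107.7 − 43.033 = 64.67 dB.

64.7 dB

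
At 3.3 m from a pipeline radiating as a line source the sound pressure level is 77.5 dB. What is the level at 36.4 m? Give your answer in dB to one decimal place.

Line-source attenuation: ΔL = 10·log₁₀(r₂/r₁) = 10·log₁₀(36.4/3.3) = 10.426 dB.
L₂ = 77.5 − 10·log₁₀(36.4/3.3) = 77.5 − 10.426 = 67.07 dB.

67.1 dB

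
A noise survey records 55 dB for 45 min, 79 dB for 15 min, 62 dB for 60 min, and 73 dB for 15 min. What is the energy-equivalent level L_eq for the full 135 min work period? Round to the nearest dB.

L_eq = 10·log₁₀[(1/T)·Σ tᵢ·10^(Lᵢ/10)] with T = 135 min.
Σ tᵢ·10^(Lᵢ/10) = 45·10^(55/10) + 15·10^(79/10) + 60·10^(62/10) + 15·10^(73/10) = 1.600e+09.
L_eq = 10·log₁₀(1.600e+09/135) = 70.74 dB.

71 dB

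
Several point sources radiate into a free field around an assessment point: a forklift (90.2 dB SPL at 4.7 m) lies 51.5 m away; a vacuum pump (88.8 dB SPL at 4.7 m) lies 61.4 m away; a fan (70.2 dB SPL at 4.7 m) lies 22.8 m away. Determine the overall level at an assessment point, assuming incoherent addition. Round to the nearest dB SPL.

71 dB SPL

Apply inverse-square spreading to bring every level to the receiver, then sum 10^(L/10).
forklift: 90.2 − 20·log₁₀(51.5/4.7) = 90.2 − 20.79 = 69.41 dB SPL.
vacuum pump: 88.8 − 20·log₁₀(61.4/4.7) = 88.8 − 22.32 = 66.48 dB SPL.
fan: 70.2 − 20·log₁₀(22.8/4.7) = 70.2 − 13.72 = 56.48 dB SPL.
Σ 10^(L/10) = 1.361e+07 → L_total = 10·log₁₀(1.361e+07) = 71.34 dB SPL.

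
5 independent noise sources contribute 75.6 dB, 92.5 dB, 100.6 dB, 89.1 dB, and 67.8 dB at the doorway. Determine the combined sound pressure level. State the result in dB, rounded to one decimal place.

For uncorrelated sources the intensities add, so convert each level to linear form, sum, and take 10·log₁₀ of the total.
Σ 10^(L/10) = 10^(75.6/10) + 10^(92.5/10) + 10^(100.6/10) + 10^(89.1/10) + 10^(67.8/10) = 1.411e+10.
L_total = 10·log₁₀(1.411e+10) = 101.50 dB.

101.5 dB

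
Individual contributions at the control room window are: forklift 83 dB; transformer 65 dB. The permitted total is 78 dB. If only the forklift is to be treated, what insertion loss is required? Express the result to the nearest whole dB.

5 dB

The untreated sources together contribute 10^(65/10) = 3.162e+06, i.e. 65.00 dB.
To meet 78 dB overall, the treated forklift may contribute at most 10^(78/10) − 3.162e+06 = 5.993e+07, i.e. 77.78 dB.
So the forklift must be reduced from 83 to 77.78 dB: IL = 5.22 dB.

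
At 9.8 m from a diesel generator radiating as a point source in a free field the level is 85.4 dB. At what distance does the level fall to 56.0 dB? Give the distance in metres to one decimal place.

For a point source L₁ − L₂ = 20·log₁₀(r₂/r₁), so r₂ = r₁·10^((L₁−L₂)/20).
r₂ = 9.8·10^((85.4−56.0)/20) = 9.8·10^(29.4/20) = 289.22 m.

289.2 m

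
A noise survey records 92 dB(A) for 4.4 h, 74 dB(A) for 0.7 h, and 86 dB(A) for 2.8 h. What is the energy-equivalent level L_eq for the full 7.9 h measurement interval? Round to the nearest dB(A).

The energy average is taken in the linear domain: L_eq = 10·log₁₀[(Σ tᵢ·10^(Lᵢ/10))/T], T = 7.9 h.
Σ tᵢ·10^(Lᵢ/10) = 4.4·10^(92/10) + 0.7·10^(74/10) + 2.8·10^(86/10) = 8.106e+09.
L_eq = 10·log₁₀(8.106e+09/7.9) = 90.11 dB(A).

90 dB(A)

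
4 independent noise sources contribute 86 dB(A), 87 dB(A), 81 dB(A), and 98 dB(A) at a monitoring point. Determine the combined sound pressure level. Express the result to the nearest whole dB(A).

For uncorrelated sources the intensities add, so convert each level to linear form, sum, and take 10·log₁₀ of the total.
Σ 10^(L/10) = 10^(86/10) + 10^(87/10) + 10^(81/10) + 10^(98/10) = 7.335e+09.
L_total = 10·log₁₀(7.335e+09) = 98.65 dB(A).

99 dB(A)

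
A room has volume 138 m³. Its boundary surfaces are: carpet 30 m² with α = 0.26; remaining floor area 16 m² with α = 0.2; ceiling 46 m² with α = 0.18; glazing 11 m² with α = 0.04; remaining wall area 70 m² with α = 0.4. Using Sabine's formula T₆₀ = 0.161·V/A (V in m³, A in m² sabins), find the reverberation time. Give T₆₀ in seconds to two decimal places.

Summing Sᵢαᵢ: 30·0.26 + 16·0.2 + 46·0.18 + 11·0.04 + 70·0.4 = 47.72 m².
T₆₀ = 0.161·V/A = 0.161·138/47.72 = 0.466 s.

0.47 s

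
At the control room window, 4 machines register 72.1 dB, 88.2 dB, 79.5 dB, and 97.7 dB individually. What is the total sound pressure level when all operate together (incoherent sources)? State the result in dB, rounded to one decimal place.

98.2 dB

Incoherent sources combine by intensity addition: L_total = 10·log₁₀(Σ 10^(L_i/10)).
Σ 10^(L/10) = 10^(72.1/10) + 10^(88.2/10) + 10^(79.5/10) + 10^(97.7/10) = 6.654e+09.
L_total = 10·log₁₀(6.654e+09) = 98.23 dB.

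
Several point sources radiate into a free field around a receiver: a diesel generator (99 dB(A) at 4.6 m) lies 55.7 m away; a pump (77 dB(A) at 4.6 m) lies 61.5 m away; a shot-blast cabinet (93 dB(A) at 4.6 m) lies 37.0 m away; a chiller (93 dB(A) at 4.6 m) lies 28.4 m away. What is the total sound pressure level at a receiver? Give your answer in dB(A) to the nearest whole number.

First find each source's level at the receiver (point-source: −20·log₁₀(r/r_ref)), then combine on an intensity basis.
diesel generator: 99 − 20·log₁₀(55.7/4.6) = 99 − 21.66 = 77.34 dB(A).
pump: 77 − 20·log₁₀(61.5/4.6) = 77 − 22.52 = 54.48 dB(A).
shot-blast cabinet: 93 − 20·log₁₀(37.0/4.6) = 93 − 18.11 = 74.89 dB(A).
chiller: 93 − 20·log₁₀(28.4/4.6) = 93 − 15.81 = 77.19 dB(A).
Σ 10^(L/10) = 1.376e+08 → L_total = 10·log₁₀(1.376e+08) = 81.39 dB(A).

81 dB(A)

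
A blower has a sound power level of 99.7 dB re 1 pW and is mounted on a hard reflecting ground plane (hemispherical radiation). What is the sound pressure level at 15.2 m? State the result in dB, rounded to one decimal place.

The power spreads over a hemisphere of area 2π·r², so L_p = L_w − 10·log₁₀(2π·r²).
2π·r² = 1452 m², 10·log₁₀ of that is 31.619 dB.
L_p = 99.7 − 31.619 = 68.08 dB.

68.1 dB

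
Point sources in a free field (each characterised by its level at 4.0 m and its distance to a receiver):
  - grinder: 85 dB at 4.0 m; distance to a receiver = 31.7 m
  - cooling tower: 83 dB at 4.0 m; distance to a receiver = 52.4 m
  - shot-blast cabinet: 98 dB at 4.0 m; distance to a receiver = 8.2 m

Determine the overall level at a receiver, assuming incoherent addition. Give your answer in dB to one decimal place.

Apply inverse-square spreading to bring every level to the receiver, then sum 10^(L/10).
grinder: 85 − 20·log₁₀(31.7/4.0) = 85 − 17.98 = 67.02 dB.
cooling tower: 83 − 20·log₁₀(52.4/4.0) = 83 − 22.35 = 60.65 dB.
shot-blast cabinet: 98 − 20·log₁₀(8.2/4.0) = 98 − 6.24 = 91.76 dB.
Σ 10^(L/10) = 1.508e+09 → L_total = 10·log₁₀(1.508e+09) = 91.78 dB.

91.8 dB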